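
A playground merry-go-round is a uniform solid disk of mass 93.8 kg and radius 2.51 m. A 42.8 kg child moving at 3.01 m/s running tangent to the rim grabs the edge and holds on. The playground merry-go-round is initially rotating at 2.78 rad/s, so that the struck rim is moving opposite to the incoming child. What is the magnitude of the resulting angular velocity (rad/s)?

|ω_f| ≈ 0.881 rad/s

The axle reaction passes through the axle and exerts no torque about it; angular momentum about the axle is conserved through the impact.
I_p = ½(93.8)(2.51)² = 295.5 kg·m². Taking the sense of the child's angular momentum as positive, L_{child} = m v R = (42.8)(3.01)(2.51) = 323.4 kg·m²/s.
L_i = −I_p ω_p + m v R = −(295.5)(2.78) + 323.4 = -498.1 kg·m²/s.
After sticking, I_f = I_p + m R² = 295.5 + (42.8)(2.51)² = 565.1 kg·m².
ω_f = L_i / I_f = -498.1 / 565.1 = -0.8813 rad/s.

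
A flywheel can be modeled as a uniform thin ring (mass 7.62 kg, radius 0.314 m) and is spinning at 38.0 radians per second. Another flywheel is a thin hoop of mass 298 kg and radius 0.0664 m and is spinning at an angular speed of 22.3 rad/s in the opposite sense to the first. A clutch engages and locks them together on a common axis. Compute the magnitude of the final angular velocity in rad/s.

|ω_f| ≈ 0.363 rad/s

The coupling torques are internal; angular momentum about the shared axis is conserved.
Moments of inertia: I_A = (7.62)(0.314)² = 0.7513 kg·m²; I_B = (298)(0.0664)² = 1.314 kg·m².
Taking A's sense as positive: L = (0.7513)(38.0) − (1.314)(22.3) = -0.7498 kg·m²·rad/s.
Combined I = 0.7513 + 1.314 = 2.065 kg·m².
ω_f = L / I = -0.7498 / 2.065 = -0.3631 rad/s.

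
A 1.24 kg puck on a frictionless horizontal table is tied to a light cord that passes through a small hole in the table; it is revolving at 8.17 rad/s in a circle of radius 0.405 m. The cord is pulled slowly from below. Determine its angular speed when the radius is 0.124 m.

ω₂ ≈ 87.2 rad/s

No torque about the axis ⇒ m r₁² ω₁ = m r₂² ω₂.
ω₂ = ω₁ (r₁/r₂)² = (8.17)(0.405/0.124)² = 87.15 rad/s.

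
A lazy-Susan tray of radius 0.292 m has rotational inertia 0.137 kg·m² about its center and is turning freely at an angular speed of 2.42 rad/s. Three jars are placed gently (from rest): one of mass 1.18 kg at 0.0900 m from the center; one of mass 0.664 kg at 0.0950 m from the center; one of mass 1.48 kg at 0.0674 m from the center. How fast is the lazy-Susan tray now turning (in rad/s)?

ω_f ≈ 2.08 rad/s

The added mass arrives with no angular momentum about the center, and any external torque about the center is negligible, so the system's angular momentum is conserved.
Added inertia Σmr² = (1.18)(0.0900)² + (0.664)(0.0950)² + (1.48)(0.0674)² = 0.02227 kg·m²; I_f = 0.1370 + 0.02227 = 0.1593 kg·m².
ω_f = I_p ω_i / I_f = (0.1370)(2.42) / 0.1593 = 2.082 rad/s.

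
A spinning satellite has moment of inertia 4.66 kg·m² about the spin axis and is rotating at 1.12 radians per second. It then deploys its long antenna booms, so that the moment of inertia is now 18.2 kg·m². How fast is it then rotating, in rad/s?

ω₂ ≈ 0.287 rad/s

No external torque acts about the spin axis, so angular momentum is conserved.
ω₂ = I₁ω₁ / I₂ = (4.660)(1.12 rad/s) / (18.20) = 0.2868 rad/s.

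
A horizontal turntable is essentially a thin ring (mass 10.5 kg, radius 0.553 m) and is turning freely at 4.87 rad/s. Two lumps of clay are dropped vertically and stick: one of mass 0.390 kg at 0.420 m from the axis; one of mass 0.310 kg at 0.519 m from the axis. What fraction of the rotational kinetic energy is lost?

No external torque acts about the axis; L_before = L_after.
I_p = (10.5)(0.553)² = 3.211 kg·m².
Added inertia Σmr² = (0.390)(0.420)² + (0.310)(0.519)² = 0.1523 kg·m²; I_f = 3.211 + 0.1523 = 3.363 kg·m².
ω_f = I_p ω_i / I_f = (3.211)(4.87) / 3.363 = 4.649 rad/s.
KE_i = ½(3.211)(4.870 rad/s)² = 38.08 J; KE_f = ½(3.363)(4.649)² = 36.35 J.
Fraction lost = 0.04528.

fraction ≈ 0.0453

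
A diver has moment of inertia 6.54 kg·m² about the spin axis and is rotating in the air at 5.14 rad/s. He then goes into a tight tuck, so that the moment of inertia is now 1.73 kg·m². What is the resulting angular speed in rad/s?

Angular momentum about the spin axis is conserved since the torque about it is zero.
ω₂ = I₁ω₁ / I₂ = (6.540)(5.14 rad/s) / (1.730) = 19.43 rad/s.

ω₂ ≈ 19.4 rad/s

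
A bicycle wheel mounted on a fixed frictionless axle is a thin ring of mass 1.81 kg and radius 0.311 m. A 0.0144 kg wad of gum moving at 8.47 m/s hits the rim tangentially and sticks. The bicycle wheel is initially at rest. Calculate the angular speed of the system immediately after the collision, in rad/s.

|ω_f| ≈ 0.215 rad/s

About the axle the impulsive forces during the collision are internal, so angular momentum about that axis is conserved.
I_p = (1.81)(0.311)² = 0.1751 kg·m². Taking the sense of the wad of gum's angular momentum as positive, L_{wad} = m v R = (0.0144)(8.47)(0.311) = 0.03793 kg·m²/s.
L_i = 0 + 0.03793 = 0.03793 kg·m²/s.
After sticking, I_f = I_p + m R² = 0.1751 + (0.0144)(0.311)² = 0.1765 kg·m².
ω_f = L_i / I_f = 0.03793 / 0.1765 = 0.2150 rad/s.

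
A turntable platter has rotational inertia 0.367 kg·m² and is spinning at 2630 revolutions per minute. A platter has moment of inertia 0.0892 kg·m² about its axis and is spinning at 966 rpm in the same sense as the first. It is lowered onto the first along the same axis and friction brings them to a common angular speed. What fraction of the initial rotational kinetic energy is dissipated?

No external torque acts about the common axis, so total angular momentum is conserved.
Taking A's sense as positive: L = (0.3670)(2630) + (0.08920)(966) = 1051 kg·m²·rpm.
Combined I = 0.3670 + 0.08920 = 0.4562 kg·m².
ω_f = L / I = 1051 / 0.4562 = 2305 rpm.
KE_i = ½ΣIω² = 14380 J; KE_f = ½(0.4562)(241.3)² = 13290 J.
Fraction dissipated = (KE_i − KE_f)/KE_i = 0.07579.

fraction ≈ 0.0758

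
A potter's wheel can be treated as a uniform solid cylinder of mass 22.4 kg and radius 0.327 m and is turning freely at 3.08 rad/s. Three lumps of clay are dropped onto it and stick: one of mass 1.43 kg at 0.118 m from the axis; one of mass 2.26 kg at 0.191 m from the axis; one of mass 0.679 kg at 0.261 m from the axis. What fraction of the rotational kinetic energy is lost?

fraction ≈ 0.110

No external torque acts about the axis; L_before = L_after.
I_p = ½(22.4)(0.327)² = 1.198 kg·m².
Added inertia Σmr² = (1.43)(0.118)² + (2.26)(0.191)² + (0.679)(0.261)² = 0.1486 kg·m²; I_f = 1.198 + 0.1486 = 1.346 kg·m².
ω_f = I_p ω_i / I_f = (1.198)(3.08) / 1.346 = 2.740 rad/s.
KE_i = ½(1.198)(3.080 rad/s)² = 5.680 J; KE_f = ½(1.346)(2.740)² = 5.053 J.
Fraction lost = 0.1104.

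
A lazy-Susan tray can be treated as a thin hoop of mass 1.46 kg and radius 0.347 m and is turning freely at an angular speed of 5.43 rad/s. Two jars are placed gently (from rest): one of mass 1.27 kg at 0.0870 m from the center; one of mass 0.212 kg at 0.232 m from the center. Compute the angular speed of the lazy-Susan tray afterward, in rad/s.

No external torque acts about the center; L_before = L_after.
I_p = (1.46)(0.347)² = 0.1758 kg·m².
Added inertia Σmr² = (1.27)(0.0870)² + (0.212)(0.232)² = 0.02102 kg·m²; I_f = 0.1758 + 0.02102 = 0.1968 kg·m².
ω_f = I_p ω_i / I_f = (0.1758)(5.43) / 0.1968 = 4.850 rad/s.

ω_f ≈ 4.85 rad/s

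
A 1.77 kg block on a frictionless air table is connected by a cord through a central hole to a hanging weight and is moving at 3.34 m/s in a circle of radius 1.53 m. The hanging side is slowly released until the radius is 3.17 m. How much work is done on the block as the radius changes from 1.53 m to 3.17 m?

Central (radial) force ⇒ zero torque about the center ⇒ m v r is constant.
v₂ = v₁ r₁ / r₂ = (3.34)(1.53) / (3.17) = 1.612 m/s.
W = ΔKE = ½m(v₂² − v₁²) = -7.573 J.

W ≈ -7.57 J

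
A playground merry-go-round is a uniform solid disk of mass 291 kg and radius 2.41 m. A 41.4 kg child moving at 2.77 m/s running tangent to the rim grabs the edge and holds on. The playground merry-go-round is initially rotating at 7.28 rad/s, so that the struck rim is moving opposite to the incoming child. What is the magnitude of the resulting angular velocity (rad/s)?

About the axle the impulsive forces during the collision are internal, so angular momentum about that axis is conserved.
I_p = ½(291)(2.41)² = 845.1 kg·m². Taking the sense of the child's angular momentum as positive, L_{child} = m v R = (41.4)(2.77)(2.41) = 276.4 kg·m²/s.
L_i = −I_p ω_p + m v R = −(845.1)(7.28) + 276.4 = -5876 kg·m²/s.
After sticking, I_f = I_p + m R² = 845.1 + (41.4)(2.41)² = 1086 kg·m².
ω_f = L_i / I_f = -5876 / 1086 = -5.413 rad/s.

|ω_f| ≈ 5.41 rad/s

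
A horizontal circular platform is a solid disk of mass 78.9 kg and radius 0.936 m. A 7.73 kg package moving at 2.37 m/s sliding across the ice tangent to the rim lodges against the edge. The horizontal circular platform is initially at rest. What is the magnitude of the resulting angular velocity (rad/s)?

|ω_f| ≈ 0.415 rad/s

About the central axle the impulsive forces during the collision are internal, so angular momentum about that axis is conserved.
I_p = ½(78.9)(0.936)² = 34.56 kg·m². Taking the sense of the package's angular momentum as positive, L_{package} = m v R = (7.73)(2.37)(0.936) = 17.15 kg·m²/s.
L_i = 0 + 17.15 = 17.15 kg·m²/s.
After sticking, I_f = I_p + m R² = 34.56 + (7.73)(0.936)² = 41.33 kg·m².
ω_f = L_i / I_f = 17.15 / 41.33 = 0.4149 rad/s.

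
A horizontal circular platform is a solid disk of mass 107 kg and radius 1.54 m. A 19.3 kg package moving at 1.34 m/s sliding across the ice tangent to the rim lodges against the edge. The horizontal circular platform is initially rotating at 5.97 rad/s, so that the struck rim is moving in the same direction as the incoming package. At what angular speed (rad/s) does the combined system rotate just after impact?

About the central axle the impulsive forces during the collision are internal, so angular momentum about that axis is conserved.
I_p = ½(107)(1.54)² = 126.9 kg·m². Taking the sense of the package's angular momentum as positive, L_{package} = m v R = (19.3)(1.34)(1.54) = 39.83 kg·m²/s.
L_i = +I_p ω_p + m v R = +(126.9)(5.97) + 39.83 = 797.3 kg·m²/s.
After sticking, I_f = I_p + m R² = 126.9 + (19.3)(1.54)² = 172.7 kg·m².
ω_f = L_i / I_f = 797.3 / 172.7 = 4.618 rad/s.

|ω_f| ≈ 4.62 rad/s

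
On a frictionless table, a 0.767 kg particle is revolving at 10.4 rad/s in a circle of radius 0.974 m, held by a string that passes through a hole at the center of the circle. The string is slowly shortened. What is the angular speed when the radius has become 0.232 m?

ω₂ ≈ 183 rad/s

The constraining force is radial, so m r² ω about the center is conserved.
ω₂ = ω₁ (r₁/r₂)² = (10.4)(0.974/0.232)² = 183.3 rad/s.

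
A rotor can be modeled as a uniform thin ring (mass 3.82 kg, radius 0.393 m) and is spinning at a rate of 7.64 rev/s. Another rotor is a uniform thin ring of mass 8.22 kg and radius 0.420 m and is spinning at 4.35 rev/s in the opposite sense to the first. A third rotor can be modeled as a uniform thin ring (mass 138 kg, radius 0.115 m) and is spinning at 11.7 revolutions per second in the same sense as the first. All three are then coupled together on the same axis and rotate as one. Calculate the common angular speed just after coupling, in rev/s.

The coupling torques are internal; angular momentum about the shared axis is conserved.
Moments of inertia: I_A = (3.82)(0.393)² = 0.5900 kg·m²; I_B = (8.22)(0.420)² = 1.450 kg·m²; I_C = (138)(0.115)² = 1.825 kg·m².
Taking A's sense as positive: L = (0.5900)(7.64) − (1.450)(4.35) + (1.825)(11.7) = 19.55 kg·m²·rev/s.
Combined I = 0.5900 + 1.450 + 1.825 = 3.865 kg·m².
ω_f = L / I = 19.55 / 3.865 = 5.059 rev/s.

|ω_f| ≈ 5.06 rev/s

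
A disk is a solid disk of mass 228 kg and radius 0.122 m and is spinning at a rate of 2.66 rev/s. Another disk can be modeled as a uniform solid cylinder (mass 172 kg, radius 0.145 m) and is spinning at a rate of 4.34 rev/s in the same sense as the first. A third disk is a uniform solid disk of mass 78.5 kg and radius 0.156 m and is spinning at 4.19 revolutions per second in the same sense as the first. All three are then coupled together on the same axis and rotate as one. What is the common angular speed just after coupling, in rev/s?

No external torque acts about the common axis, so total angular momentum is conserved.
Moments of inertia: I_A = ½(228)(0.122)² = 1.697 kg·m²; I_B = ½(172)(0.145)² = 1.808 kg·m²; I_C = ½(78.5)(0.156)² = 0.9552 kg·m².
Taking A's sense as positive: L = (1.697)(2.66) + (1.808)(4.34) + (0.9552)(4.19) = 16.36 kg·m²·rev/s.
Combined I = 1.697 + 1.808 + 0.9552 = 4.460 kg·m².
ω_f = L / I = 16.36 / 4.460 = 3.669 rev/s.

|ω_f| ≈ 3.67 rev/s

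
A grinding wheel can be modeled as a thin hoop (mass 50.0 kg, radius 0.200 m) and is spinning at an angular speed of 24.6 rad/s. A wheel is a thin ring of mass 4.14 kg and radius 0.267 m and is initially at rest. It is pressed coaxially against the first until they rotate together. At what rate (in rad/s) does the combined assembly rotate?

|ω_f| ≈ 21.4 rad/s

The coupling torques are internal; angular momentum about the shared axis is conserved.
Moments of inertia: I_A = (50.0)(0.200)² = 2.000 kg·m²; I_B = (4.14)(0.267)² = 0.2951 kg·m².
Taking A's sense as positive: L = (2.000)(24.6) = 49.20 kg·m²·rad/s.
Combined I = 2.000 + 0.2951 = 2.295 kg·m².
ω_f = L / I = 49.20 / 2.295 = 21.44 rad/s.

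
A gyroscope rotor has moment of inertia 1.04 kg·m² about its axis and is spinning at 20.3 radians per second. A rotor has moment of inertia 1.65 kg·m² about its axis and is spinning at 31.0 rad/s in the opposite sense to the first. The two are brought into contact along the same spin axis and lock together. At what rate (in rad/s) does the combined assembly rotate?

|ω_f| ≈ 11.2 rad/s

The coupling torques are internal; angular momentum about the shared axis is conserved.
Taking A's sense as positive: L = (1.040)(20.3) − (1.650)(31.0) = -30.04 kg·m²·rad/s.
Combined I = 1.040 + 1.650 = 2.690 kg·m².
ω_f = L / I = -30.04 / 2.690 = -11.17 rad/s.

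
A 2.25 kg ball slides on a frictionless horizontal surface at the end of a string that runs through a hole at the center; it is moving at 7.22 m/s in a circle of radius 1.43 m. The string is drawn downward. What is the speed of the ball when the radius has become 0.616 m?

The only horizontal force on the mass is along the cord (radial), so it exerts no torque about the hole and angular momentum m v r is conserved.
v₂ = v₁ r₁ / r₂ = (7.22)(1.43) / (0.616) = 16.76 m/s.

v₂ ≈ 16.8 m/s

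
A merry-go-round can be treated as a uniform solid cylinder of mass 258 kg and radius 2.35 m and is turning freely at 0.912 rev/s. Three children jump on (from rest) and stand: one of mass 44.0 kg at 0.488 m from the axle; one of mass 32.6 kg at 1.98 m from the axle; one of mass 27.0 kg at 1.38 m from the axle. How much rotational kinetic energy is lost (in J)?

energy lost ≈ 2460 J

No external torque acts about the axle; L_before = L_after.
I_p = ½(258)(2.35)² = 712.4 kg·m².
Added inertia Σmr² = (44.0)(0.488)² + (32.6)(1.98)² + (27.0)(1.38)² = 189.7 kg·m²; I_f = 712.4 + 189.7 = 902.1 kg·m².
ω_f = I_p ω_i / I_f = (712.4)(0.912) / 902.1 = 0.7202 rev/s.
KE_i = ½(712.4)(5.730 rad/s)² = 11700 J; KE_f = ½(902.1)(4.525)² = 9237 J.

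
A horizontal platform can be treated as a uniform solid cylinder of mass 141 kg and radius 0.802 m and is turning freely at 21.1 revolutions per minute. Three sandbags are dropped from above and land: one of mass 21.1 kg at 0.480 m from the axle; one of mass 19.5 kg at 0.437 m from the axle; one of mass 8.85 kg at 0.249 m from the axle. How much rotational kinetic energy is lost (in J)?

No external torque acts about the axle; L_before = L_after.
I_p = ½(141)(0.802)² = 45.35 kg·m².
Added inertia Σmr² = (21.1)(0.480)² + (19.5)(0.437)² + (8.85)(0.249)² = 9.134 kg·m²; I_f = 45.35 + 9.134 = 54.48 kg·m².
ω_f = I_p ω_i / I_f = (45.35)(21.1) / 54.48 = 17.56 rpm.
KE_i = ½(45.35)(2.210 rad/s)² = 110.7 J; KE_f = ½(54.48)(1.839)² = 92.14 J.

energy lost ≈ 18.6 J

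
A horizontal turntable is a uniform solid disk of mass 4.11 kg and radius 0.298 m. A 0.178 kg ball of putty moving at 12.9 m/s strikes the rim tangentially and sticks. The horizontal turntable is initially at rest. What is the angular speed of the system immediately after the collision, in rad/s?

|ω_f| ≈ 3.45 rad/s

About the axle the impulsive forces during the collision are internal, so angular momentum about that axis is conserved.
I_p = ½(4.11)(0.298)² = 0.1825 kg·m². Taking the sense of the ball of putty's angular momentum as positive, L_{ball} = m v R = (0.178)(12.9)(0.298) = 0.6843 kg·m²/s.
L_i = 0 + 0.6843 = 0.6843 kg·m²/s.
After sticking, I_f = I_p + m R² = 0.1825 + (0.178)(0.298)² = 0.1983 kg·m².
ω_f = L_i / I_f = 0.6843 / 0.1983 = 3.451 rad/s.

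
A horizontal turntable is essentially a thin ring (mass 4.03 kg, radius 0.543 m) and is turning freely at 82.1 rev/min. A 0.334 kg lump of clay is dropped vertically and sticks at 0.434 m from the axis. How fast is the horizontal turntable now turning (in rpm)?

The added mass arrives with no angular momentum about the axis, and any external torque about the axis is negligible, so the system's angular momentum is conserved.
I_p = (4.03)(0.543)² = 1.188 kg·m².
Added inertia Σmr² = (0.334)(0.434)² = 0.06291 kg·m²; I_f = 1.188 + 0.06291 = 1.251 kg·m².
ω_f = I_p ω_i / I_f = (1.188)(82.1) / 1.251 = 77.97 rpm.

ω_f ≈ 78.0 rpm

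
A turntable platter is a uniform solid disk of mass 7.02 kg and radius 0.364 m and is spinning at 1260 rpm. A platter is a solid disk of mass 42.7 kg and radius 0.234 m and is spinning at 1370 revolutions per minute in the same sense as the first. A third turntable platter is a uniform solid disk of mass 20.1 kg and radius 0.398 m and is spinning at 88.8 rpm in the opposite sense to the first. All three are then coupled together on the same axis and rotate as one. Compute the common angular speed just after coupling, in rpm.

|ω_f| ≈ 634 rpm

The coupling torques are internal; angular momentum about the shared axis is conserved.
Moments of inertia: I_A = ½(7.02)(0.364)² = 0.4651 kg·m²; I_B = ½(42.7)(0.234)² = 1.169 kg·m²; I_C = ½(20.1)(0.398)² = 1.592 kg·m².
Taking A's sense as positive: L = (0.4651)(1260) + (1.169)(1370) − (1.592)(88.8) = 2046 kg·m²·rpm.
Combined I = 0.4651 + 1.169 + 1.592 = 3.226 kg·m².
ω_f = L / I = 2046 / 3.226 = 634.3 rpm.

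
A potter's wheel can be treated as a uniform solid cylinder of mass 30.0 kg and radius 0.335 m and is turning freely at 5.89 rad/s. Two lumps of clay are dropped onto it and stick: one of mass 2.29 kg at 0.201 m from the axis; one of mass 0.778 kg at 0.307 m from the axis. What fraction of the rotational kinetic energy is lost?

No external torque acts about the axis; L_before = L_after.
I_p = ½(30.0)(0.335)² = 1.683 kg·m².
Added inertia Σmr² = (2.29)(0.201)² + (0.778)(0.307)² = 0.1658 kg·m²; I_f = 1.683 + 0.1658 = 1.849 kg·m².
ω_f = I_p ω_i / I_f = (1.683)(5.89) / 1.849 = 5.362 rad/s.
KE_i = ½(1.683)(5.890 rad/s)² = 29.20 J; KE_f = ½(1.849)(5.362)² = 26.58 J.
Fraction lost = 0.08968.

fraction ≈ 0.0897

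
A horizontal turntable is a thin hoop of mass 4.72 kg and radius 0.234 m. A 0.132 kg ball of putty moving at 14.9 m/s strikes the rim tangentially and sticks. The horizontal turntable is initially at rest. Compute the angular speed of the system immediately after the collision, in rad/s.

|ω_f| ≈ 1.73 rad/s

The axle reaction passes through the axle and exerts no torque about it; angular momentum about the axle is conserved through the impact.
I_p = (4.72)(0.234)² = 0.2584 kg·m². Taking the sense of the ball of putty's angular momentum as positive, L_{ball} = m v R = (0.132)(14.9)(0.234) = 0.4602 kg·m²/s.
L_i = 0 + 0.4602 = 0.4602 kg·m²/s.
After sticking, I_f = I_p + m R² = 0.2584 + (0.132)(0.234)² = 0.2657 kg·m².
ω_f = L_i / I_f = 0.4602 / 0.2657 = 1.732 rad/s.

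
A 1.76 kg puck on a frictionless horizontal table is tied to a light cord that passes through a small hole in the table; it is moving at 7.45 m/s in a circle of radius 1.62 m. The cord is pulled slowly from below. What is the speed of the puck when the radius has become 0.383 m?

v₂ ≈ 31.5 m/s

The only horizontal force on the mass is along the cord (radial), so it exerts no torque about the hole and angular momentum m v r is conserved.
v₂ = v₁ r₁ / r₂ = (7.45)(1.62) / (0.383) = 31.51 m/s.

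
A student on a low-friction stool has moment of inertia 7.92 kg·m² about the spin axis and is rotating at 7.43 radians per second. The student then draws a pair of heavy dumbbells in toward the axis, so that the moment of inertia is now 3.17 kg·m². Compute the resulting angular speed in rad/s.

ω₂ ≈ 18.6 rad/s

With no external torque about the axis, L is conserved: I₁ω₁ = I₂ω₂.
ω₂ = I₁ω₁ / I₂ = (7.920)(7.43 rad/s) / (3.170) = 18.56 rad/s.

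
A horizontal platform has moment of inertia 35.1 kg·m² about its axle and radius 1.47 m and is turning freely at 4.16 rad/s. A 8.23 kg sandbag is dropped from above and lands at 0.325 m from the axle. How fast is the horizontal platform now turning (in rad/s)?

The added mass arrives with no angular momentum about the axle, and any external torque about the axle is negligible, so the system's angular momentum is conserved.
Added inertia Σmr² = (8.23)(0.325)² = 0.8693 kg·m²; I_f = 35.10 + 0.8693 = 35.97 kg·m².
ω_f = I_p ω_i / I_f = (35.10)(4.16) / 35.97 = 4.059 rad/s.

ω_f ≈ 4.06 rad/s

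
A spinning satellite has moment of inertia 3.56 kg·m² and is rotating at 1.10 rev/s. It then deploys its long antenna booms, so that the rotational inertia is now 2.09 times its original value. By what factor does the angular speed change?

With no external torque about the axis, L is conserved: I₁ω₁ = I₂ω₂.
I₂ = 2.09 × 3.56 = 7.440 kg·m².
ω₂/ω₁ = I₁/I₂ = 3.560 / 7.440 = 0.4785.

ω₂/ω₁ ≈ 0.478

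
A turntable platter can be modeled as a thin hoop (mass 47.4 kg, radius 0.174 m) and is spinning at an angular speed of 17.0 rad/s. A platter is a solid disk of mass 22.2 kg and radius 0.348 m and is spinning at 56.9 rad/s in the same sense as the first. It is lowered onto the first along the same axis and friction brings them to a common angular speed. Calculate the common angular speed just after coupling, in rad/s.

No external torque acts about the common axis, so total angular momentum is conserved.
Moments of inertia: I_A = (47.4)(0.174)² = 1.435 kg·m²; I_B = ½(22.2)(0.348)² = 1.344 kg·m².
Taking A's sense as positive: L = (1.435)(17.0) + (1.344)(56.9) = 100.9 kg·m²·rad/s.
Combined I = 1.435 + 1.344 = 2.779 kg·m².
ω_f = L / I = 100.9 / 2.779 = 36.30 rad/s.

|ω_f| ≈ 36.3 rad/s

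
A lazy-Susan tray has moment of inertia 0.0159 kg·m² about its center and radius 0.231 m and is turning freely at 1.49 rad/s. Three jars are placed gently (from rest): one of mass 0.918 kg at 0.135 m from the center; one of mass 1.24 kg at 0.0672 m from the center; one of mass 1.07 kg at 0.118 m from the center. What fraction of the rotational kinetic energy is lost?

fraction ≈ 0.701

The added mass arrives with no angular momentum about the center, and any external torque about the center is negligible, so the system's angular momentum is conserved.
Added inertia Σmr² = (0.918)(0.135)² + (1.24)(0.0672)² + (1.07)(0.118)² = 0.03723 kg·m²; I_f = 0.01590 + 0.03723 = 0.05313 kg·m².
ω_f = I_p ω_i / I_f = (0.01590)(1.49) / 0.05313 = 0.4459 rad/s.
KE_i = ½(0.01590)(1.490 rad/s)² = 0.01765 J; KE_f = ½(0.05313)(0.4459)² = 0.005282 J.
Fraction lost = 0.7007.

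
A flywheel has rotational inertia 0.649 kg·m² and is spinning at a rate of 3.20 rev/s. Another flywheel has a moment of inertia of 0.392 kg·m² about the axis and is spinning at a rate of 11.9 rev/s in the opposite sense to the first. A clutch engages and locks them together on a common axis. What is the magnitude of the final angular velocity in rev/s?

|ω_f| ≈ 2.49 rev/s

The coupling torques are internal; angular momentum about the shared axis is conserved.
Taking A's sense as positive: L = (0.6490)(3.20) − (0.3920)(11.9) = -2.588 kg·m²·rev/s.
Combined I = 0.6490 + 0.3920 = 1.041 kg·m².
ω_f = L / I = -2.588 / 1.041 = -2.486 rev/s.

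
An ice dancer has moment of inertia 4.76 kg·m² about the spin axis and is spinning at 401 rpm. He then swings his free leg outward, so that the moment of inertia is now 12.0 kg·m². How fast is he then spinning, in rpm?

With no external torque about the axis, L is conserved: I₁ω₁ = I₂ω₂.
ω₂ = I₁ω₁ / I₂ = (4.760)(401 rpm) / (12.00) = 159.1 rpm.

ω₂ ≈ 159 rpm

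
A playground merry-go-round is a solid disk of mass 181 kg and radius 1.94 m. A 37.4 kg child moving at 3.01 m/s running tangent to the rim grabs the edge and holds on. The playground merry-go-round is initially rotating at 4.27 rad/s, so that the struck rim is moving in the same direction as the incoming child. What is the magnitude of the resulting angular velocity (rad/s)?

About the axle the impulsive forces during the collision are internal, so angular momentum about that axis is conserved.
I_p = ½(181)(1.94)² = 340.6 kg·m². Taking the sense of the child's angular momentum as positive, L_{child} = m v R = (37.4)(3.01)(1.94) = 218.4 kg·m²/s.
L_i = +I_p ω_p + m v R = +(340.6)(4.27) + 218.4 = 1673 kg·m²/s.
After sticking, I_f = I_p + m R² = 340.6 + (37.4)(1.94)² = 481.4 kg·m².
ω_f = L_i / I_f = 1673 / 481.4 = 3.475 rad/s.

|ω_f| ≈ 3.48 rad/s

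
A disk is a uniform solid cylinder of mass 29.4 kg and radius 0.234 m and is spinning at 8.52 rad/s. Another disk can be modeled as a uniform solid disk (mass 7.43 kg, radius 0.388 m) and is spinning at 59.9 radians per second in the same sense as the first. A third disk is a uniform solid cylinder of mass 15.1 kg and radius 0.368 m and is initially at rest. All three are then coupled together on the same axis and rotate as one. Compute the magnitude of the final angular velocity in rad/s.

|ω_f| ≈ 16.9 rad/s

The coupling torques are internal; angular momentum about the shared axis is conserved.
Moments of inertia: I_A = ½(29.4)(0.234)² = 0.8049 kg·m²; I_B = ½(7.43)(0.388)² = 0.5593 kg·m²; I_C = ½(15.1)(0.368)² = 1.022 kg·m².
Taking A's sense as positive: L = (0.8049)(8.52) + (0.5593)(59.9) = 40.36 kg·m²·rad/s.
Combined I = 0.8049 + 0.5593 + 1.022 = 2.387 kg·m².
ω_f = L / I = 40.36 / 2.387 = 16.91 rad/s.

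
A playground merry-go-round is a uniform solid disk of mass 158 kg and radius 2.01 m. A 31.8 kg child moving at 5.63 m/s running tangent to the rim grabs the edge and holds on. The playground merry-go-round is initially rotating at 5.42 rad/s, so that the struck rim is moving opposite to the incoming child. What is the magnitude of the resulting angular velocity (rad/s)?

|ω_f| ≈ 3.06 rad/s

The axle reaction passes through the axle and exerts no torque about it; angular momentum about the axle is conserved through the impact.
I_p = ½(158)(2.01)² = 319.2 kg·m². Taking the sense of the child's angular momentum as positive, L_{child} = m v R = (31.8)(5.63)(2.01) = 359.9 kg·m²/s.
L_i = −I_p ω_p + m v R = −(319.2)(5.42) + 359.9 = -1370 kg·m²/s.
After sticking, I_f = I_p + m R² = 319.2 + (31.8)(2.01)² = 447.6 kg·m².
ω_f = L_i / I_f = -1370 / 447.6 = -3.061 rad/s.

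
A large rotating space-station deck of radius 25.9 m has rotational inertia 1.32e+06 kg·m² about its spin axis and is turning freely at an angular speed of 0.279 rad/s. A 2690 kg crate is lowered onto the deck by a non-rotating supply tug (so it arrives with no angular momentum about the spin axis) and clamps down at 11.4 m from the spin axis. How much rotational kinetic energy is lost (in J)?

The added mass arrives with no angular momentum about the spin axis, and any external torque about the spin axis is negligible, so the system's angular momentum is conserved.
Added inertia Σmr² = (2690)(11.4)² = 3.496e+05 kg·m²; I_f = 1.320e+06 + 3.496e+05 = 1.670e+06 kg·m².
ω_f = I_p ω_i / I_f = (1.320e+06)(0.279) / 1.670e+06 = 0.2206 rad/s.
KE_i = ½(1.320e+06)(0.2790 rad/s)² = 51380 J; KE_f = ½(1.670e+06)(0.2206)² = 40620 J.

energy lost ≈ 10800 J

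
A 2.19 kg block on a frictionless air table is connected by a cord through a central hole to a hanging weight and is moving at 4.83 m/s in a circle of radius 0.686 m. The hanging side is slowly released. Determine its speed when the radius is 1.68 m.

The only horizontal force on the mass is along the cord (radial), so it exerts no torque about the hole and angular momentum m v r is conserved.
v₂ = v₁ r₁ / r₂ = (4.83)(0.686) / (1.68) = 1.972 m/s.

v₂ ≈ 1.97 m/s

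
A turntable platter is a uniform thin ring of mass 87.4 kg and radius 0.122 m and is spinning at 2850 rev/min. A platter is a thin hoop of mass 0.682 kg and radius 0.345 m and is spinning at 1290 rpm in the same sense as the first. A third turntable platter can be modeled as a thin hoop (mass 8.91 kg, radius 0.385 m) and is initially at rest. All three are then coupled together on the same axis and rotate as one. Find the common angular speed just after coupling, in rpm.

No external torque acts about the common axis, so total angular momentum is conserved.
Moments of inertia: I_A = (87.4)(0.122)² = 1.301 kg·m²; I_B = (0.682)(0.345)² = 0.08118 kg·m²; I_C = (8.91)(0.385)² = 1.321 kg·m².
Taking A's sense as positive: L = (1.301)(2850) + (0.08118)(1290) = 3812 kg·m²·rpm.
Combined I = 1.301 + 0.08118 + 1.321 = 2.703 kg·m².
ω_f = L / I = 3812 / 2.703 = 1410 rpm.

|ω_f| ≈ 1410 rpm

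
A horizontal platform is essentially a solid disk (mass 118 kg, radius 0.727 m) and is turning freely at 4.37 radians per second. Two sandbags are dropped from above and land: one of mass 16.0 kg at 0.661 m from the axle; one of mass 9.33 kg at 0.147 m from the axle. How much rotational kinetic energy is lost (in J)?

No external torque acts about the axle; L_before = L_after.
I_p = ½(118)(0.727)² = 31.18 kg·m².
Added inertia Σmr² = (16.0)(0.661)² + (9.33)(0.147)² = 7.192 kg·m²; I_f = 31.18 + 7.192 = 38.38 kg·m².
ω_f = I_p ω_i / I_f = (31.18)(4.37) / 38.38 = 3.551 rad/s.
KE_i = ½(31.18)(4.370 rad/s)² = 297.8 J; KE_f = ½(38.38)(3.551)² = 241.9 J.

energy lost ≈ 55.8 J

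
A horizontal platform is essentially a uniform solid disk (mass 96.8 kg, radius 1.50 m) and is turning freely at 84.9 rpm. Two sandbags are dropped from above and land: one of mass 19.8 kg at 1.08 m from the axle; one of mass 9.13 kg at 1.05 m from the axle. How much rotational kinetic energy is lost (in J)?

energy lost ≈ 1000 J

The added mass arrives with no angular momentum about the axle, and any external torque about the axle is negligible, so the system's angular momentum is conserved.
I_p = ½(96.8)(1.50)² = 108.9 kg·m².
Added inertia Σmr² = (19.8)(1.08)² + (9.13)(1.05)² = 33.16 kg·m²; I_f = 108.9 + 33.16 = 142.1 kg·m².
ω_f = I_p ω_i / I_f = (108.9)(84.9) / 142.1 = 65.08 rpm.
KE_i = ½(108.9)(8.891 rad/s)² = 4304 J; KE_f = ½(142.1)(6.815)² = 3299 J.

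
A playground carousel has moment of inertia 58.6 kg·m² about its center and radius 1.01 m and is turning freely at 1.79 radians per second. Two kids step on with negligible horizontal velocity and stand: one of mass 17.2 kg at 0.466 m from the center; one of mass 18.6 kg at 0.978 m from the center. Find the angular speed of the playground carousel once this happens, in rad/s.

ω_f ≈ 1.31 rad/s

No external torque acts about the center; L_before = L_after.
Added inertia Σmr² = (17.2)(0.466)² + (18.6)(0.978)² = 21.53 kg·m²; I_f = 58.60 + 21.53 = 80.13 kg·m².
ω_f = I_p ω_i / I_f = (58.60)(1.79) / 80.13 = 1.309 rad/s.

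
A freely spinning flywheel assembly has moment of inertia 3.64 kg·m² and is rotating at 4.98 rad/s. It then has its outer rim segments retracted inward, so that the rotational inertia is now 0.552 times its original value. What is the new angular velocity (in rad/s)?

No external torque acts about the spin axis, so angular momentum is conserved.
I₂ = 0.552 × 3.64 = 2.009 kg·m².
ω₂ = I₁ω₁ / I₂ = (3.640)(4.98 rad/s) / (2.009) = 9.022 rad/s.

ω₂ ≈ 9.02 rad/s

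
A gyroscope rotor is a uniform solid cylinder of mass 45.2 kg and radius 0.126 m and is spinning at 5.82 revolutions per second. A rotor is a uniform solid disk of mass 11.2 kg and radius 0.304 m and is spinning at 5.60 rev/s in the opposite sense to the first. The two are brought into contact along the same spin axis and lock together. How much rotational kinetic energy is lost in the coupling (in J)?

ΔKE lost ≈ 545 J

No external torque acts about the common axis, so total angular momentum is conserved.
Moments of inertia: I_A = ½(45.2)(0.126)² = 0.3588 kg·m²; I_B = ½(11.2)(0.304)² = 0.5175 kg·m².
Taking A's sense as positive: L = (0.3588)(5.82) − (0.5175)(5.60) = -0.8100 kg·m²·rev/s.
Combined I = 0.3588 + 0.5175 = 0.8763 kg·m².
ω_f = L / I = -0.8100 / 0.8763 = -0.9243 rev/s.
KE_i = ½ΣIω² = 560.3 J; KE_f = ½(0.8763)(5.807)² = 14.78 J.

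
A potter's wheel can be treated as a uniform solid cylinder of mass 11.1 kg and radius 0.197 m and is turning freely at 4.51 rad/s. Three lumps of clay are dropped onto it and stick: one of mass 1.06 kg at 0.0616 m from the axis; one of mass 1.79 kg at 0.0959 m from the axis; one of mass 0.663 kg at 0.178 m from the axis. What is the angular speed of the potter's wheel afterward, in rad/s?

ω_f ≈ 3.78 rad/s

The added mass arrives with no angular momentum about the axis, and any external torque about the axis is negligible, so the system's angular momentum is conserved.
I_p = ½(11.1)(0.197)² = 0.2154 kg·m².
Added inertia Σmr² = (1.06)(0.0616)² + (1.79)(0.0959)² + (0.663)(0.178)² = 0.04149 kg·m²; I_f = 0.2154 + 0.04149 = 0.2569 kg·m².
ω_f = I_p ω_i / I_f = (0.2154)(4.51) / 0.2569 = 3.782 rad/s.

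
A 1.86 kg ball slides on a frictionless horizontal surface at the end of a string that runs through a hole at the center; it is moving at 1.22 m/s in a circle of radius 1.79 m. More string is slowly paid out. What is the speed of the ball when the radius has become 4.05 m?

v₂ ≈ 0.539 m/s

Central (radial) force ⇒ zero torque about the center ⇒ m v r is constant.
v₂ = v₁ r₁ / r₂ = (1.22)(1.79) / (4.05) = 0.5392 m/s.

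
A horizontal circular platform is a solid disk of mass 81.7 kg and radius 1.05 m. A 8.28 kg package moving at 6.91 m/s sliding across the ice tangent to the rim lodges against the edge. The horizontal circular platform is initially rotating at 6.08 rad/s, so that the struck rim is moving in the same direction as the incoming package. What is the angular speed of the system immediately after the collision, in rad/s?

|ω_f| ≈ 6.16 rad/s

About the central axle the impulsive forces during the collision are internal, so angular momentum about that axis is conserved.
I_p = ½(81.7)(1.05)² = 45.04 kg·m². Taking the sense of the package's angular momentum as positive, L_{package} = m v R = (8.28)(6.91)(1.05) = 60.08 kg·m²/s.
L_i = +I_p ω_p + m v R = +(45.04)(6.08) + 60.08 = 333.9 kg·m²/s.
After sticking, I_f = I_p + m R² = 45.04 + (8.28)(1.05)² = 54.17 kg·m².
ω_f = L_i / I_f = 333.9 / 54.17 = 6.164 rad/s.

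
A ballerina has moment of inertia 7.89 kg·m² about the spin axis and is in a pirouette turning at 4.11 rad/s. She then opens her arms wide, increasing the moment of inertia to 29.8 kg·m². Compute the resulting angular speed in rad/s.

ω₂ ≈ 1.09 rad/s

Angular momentum about the spin axis is conserved since the torque about it is zero.
ω₂ = I₁ω₁ / I₂ = (7.890)(4.11 rad/s) / (29.80) = 1.088 rad/s.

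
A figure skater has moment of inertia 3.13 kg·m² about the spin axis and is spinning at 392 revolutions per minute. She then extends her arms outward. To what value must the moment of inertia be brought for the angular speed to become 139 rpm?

No external torque acts about the spin axis, so angular momentum is conserved.
I₂ = I₁ω₁ / ω₂ = (3.13)(392) / (139) = 8.827 kg·m².

I₂ ≈ 8.83 kg·m²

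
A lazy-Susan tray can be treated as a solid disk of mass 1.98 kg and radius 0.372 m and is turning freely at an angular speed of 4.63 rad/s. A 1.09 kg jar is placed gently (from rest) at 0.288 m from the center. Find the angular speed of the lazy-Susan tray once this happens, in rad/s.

ω_f ≈ 2.79 rad/s

The added mass arrives with no angular momentum about the center, and any external torque about the center is negligible, so the system's angular momentum is conserved.
I_p = ½(1.98)(0.372)² = 0.1370 kg·m².
Added inertia Σmr² = (1.09)(0.288)² = 0.09041 kg·m²; I_f = 0.1370 + 0.09041 = 0.2274 kg·m².
ω_f = I_p ω_i / I_f = (0.1370)(4.63) / 0.2274 = 2.789 rad/s.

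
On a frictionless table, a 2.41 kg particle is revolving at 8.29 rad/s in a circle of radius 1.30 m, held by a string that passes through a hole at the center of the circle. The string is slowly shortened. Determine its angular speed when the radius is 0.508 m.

No torque about the axis ⇒ m r₁² ω₁ = m r₂² ω₂.
ω₂ = ω₁ (r₁/r₂)² = (8.29)(1.30/0.508)² = 54.29 rad/s.

ω₂ ≈ 54.3 rad/s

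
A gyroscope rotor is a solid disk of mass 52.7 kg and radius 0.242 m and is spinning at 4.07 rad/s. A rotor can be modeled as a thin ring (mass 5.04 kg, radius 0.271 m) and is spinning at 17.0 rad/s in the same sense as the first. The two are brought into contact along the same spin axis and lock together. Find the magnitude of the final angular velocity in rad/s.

No external torque acts about the common axis, so total angular momentum is conserved.
Moments of inertia: I_A = ½(52.7)(0.242)² = 1.543 kg·m²; I_B = (5.04)(0.271)² = 0.3701 kg·m².
Taking A's sense as positive: L = (1.543)(4.07) + (0.3701)(17.0) = 12.57 kg·m²·rad/s.
Combined I = 1.543 + 0.3701 = 1.913 kg·m².
ω_f = L / I = 12.57 / 1.913 = 6.571 rad/s.

|ω_f| ≈ 6.57 rad/s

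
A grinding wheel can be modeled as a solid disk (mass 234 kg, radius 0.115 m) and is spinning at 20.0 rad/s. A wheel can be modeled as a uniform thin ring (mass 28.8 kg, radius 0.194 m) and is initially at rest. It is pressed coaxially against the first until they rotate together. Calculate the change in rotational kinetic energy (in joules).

ΔKE ≈ -127 J

The coupling torques are internal; angular momentum about the shared axis is conserved.
Moments of inertia: I_A = ½(234)(0.115)² = 1.547 kg·m²; I_B = (28.8)(0.194)² = 1.084 kg·m².
Taking A's sense as positive: L = (1.547)(20.0) = 30.95 kg·m²·rad/s.
Combined I = 1.547 + 1.084 = 2.631 kg·m².
ω_f = L / I = 30.95 / 2.631 = 11.76 rad/s.
KE_i = ½ΣIω² = 309.5 J; KE_f = ½(2.631)(11.76)² = 182.0 J.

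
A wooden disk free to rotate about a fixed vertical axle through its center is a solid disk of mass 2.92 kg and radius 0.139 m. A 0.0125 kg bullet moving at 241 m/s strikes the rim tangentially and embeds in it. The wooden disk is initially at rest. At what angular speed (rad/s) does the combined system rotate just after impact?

The axle reaction passes through the axle and exerts no torque about it; angular momentum about the axle is conserved through the impact.
I_p = ½(2.92)(0.139)² = 0.02821 kg·m². Taking the sense of the bullet's angular momentum as positive, L_{bullet} = m v R = (0.0125)(241)(0.139) = 0.4187 kg·m²/s.
L_i = 0 + 0.4187 = 0.4187 kg·m²/s.
After sticking, I_f = I_p + m R² = 0.02821 + (0.0125)(0.139)² = 0.02845 kg·m².
ω_f = L_i / I_f = 0.4187 / 0.02845 = 14.72 rad/s.

|ω_f| ≈ 14.7 rad/s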